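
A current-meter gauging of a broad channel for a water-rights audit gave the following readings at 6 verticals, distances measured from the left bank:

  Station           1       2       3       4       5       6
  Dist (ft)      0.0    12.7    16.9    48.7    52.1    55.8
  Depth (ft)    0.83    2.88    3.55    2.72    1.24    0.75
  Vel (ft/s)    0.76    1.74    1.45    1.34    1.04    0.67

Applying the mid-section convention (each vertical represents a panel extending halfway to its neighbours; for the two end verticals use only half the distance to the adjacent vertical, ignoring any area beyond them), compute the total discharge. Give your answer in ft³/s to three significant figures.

209 ft³/s

w_1 = (12.7 − 0.0)/2 = 6.35 ft; q_1 = 0.76 × 0.83 × 6.35 = 4.006 ft³/s
w_2 = (16.9 − 0.0)/2 = 8.45 ft; q_2 = 1.74 × 2.88 × 8.45 = 42.34 ft³/s
w_3 = (48.7 − 12.7)/2 = 18 ft; q_3 = 1.45 × 3.55 × 18 = 92.66 ft³/s
w_4 = (52.1 − 16.9)/2 = 17.6 ft; q_4 = 1.34 × 2.72 × 17.6 = 64.15 ft³/s
w_5 = (55.8 − 48.7)/2 = 3.55 ft; q_5 = 1.04 × 1.24 × 3.55 = 4.578 ft³/s
w_6 = (55.8 − 52.1)/2 = 1.85 ft; q_6 = 0.67 × 0.75 × 1.85 = 0.9296 ft³/s
Q = Σ qᵢ = 208.7 ft³/s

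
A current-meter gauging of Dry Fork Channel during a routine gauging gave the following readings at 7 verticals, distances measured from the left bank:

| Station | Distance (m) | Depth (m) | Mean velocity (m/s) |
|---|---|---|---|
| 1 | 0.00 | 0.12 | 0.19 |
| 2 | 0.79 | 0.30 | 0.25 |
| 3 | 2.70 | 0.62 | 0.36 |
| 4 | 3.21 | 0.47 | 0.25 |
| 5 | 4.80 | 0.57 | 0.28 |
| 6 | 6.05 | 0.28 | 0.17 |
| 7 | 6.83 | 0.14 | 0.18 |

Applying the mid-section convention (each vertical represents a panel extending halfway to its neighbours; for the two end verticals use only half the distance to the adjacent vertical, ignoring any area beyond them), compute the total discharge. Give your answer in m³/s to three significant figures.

w_1 = (0.79 − 0.00)/2 = 0.395 m; q_1 = 0.19 × 0.12 × 0.395 = 0.009006 m³/s
w_2 = (2.70 − 0.00)/2 = 1.35 m; q_2 = 0.25 × 0.30 × 1.35 = 0.1013 m³/s
w_3 = (3.21 − 0.79)/2 = 1.21 m; q_3 = 0.36 × 0.62 × 1.21 = 0.2701 m³/s
w_4 = (4.80 − 2.70)/2 = 1.05 m; q_4 = 0.25 × 0.47 × 1.05 = 0.1234 m³/s
w_5 = (6.05 − 3.21)/2 = 1.42 m; q_5 = 0.28 × 0.57 × 1.42 = 0.2266 m³/s
w_6 = (6.83 − 4.80)/2 = 1.015 m; q_6 = 0.17 × 0.28 × 1.015 = 0.04831 m³/s
w_7 = (6.83 − 6.05)/2 = 0.39 m; q_7 = 0.18 × 0.14 × 0.39 = 0.009828 m³/s
Q = Σ qᵢ = 0.7885 m³/s

0.788 m³/s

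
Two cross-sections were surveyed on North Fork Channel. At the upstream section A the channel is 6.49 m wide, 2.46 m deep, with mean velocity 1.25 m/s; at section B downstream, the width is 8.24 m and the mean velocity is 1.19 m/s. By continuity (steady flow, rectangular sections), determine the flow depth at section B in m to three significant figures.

2.04 m

Q = A₁V₁ = (6.49×2.46) × 1.25 = 19.96 m³/s
d₂ = Q/(b₂ V₂) = 19.96/(8.24×1.19) = 2.035 m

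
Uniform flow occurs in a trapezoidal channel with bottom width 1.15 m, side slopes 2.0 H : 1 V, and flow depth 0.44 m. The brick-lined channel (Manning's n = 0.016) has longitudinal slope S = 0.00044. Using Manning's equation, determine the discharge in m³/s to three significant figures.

0.509 m³/s

A = (b + z·y)·y = (1.15 + 2.0×0.44)×0.44 = 0.8932 m²
P = b + 2y√(1+z²) = 1.15 + 2×0.44×√(1+2.0²) = 3.118 m
R = A/P = 0.8932/3.118 = 0.2865 m
Q = (1/n)·A·R^(2/3)·S^(1/2) = (1/0.016) × 0.8932 × 0.2865^(2/3) × 0.00044^(1/2) = 0.5089 m³/s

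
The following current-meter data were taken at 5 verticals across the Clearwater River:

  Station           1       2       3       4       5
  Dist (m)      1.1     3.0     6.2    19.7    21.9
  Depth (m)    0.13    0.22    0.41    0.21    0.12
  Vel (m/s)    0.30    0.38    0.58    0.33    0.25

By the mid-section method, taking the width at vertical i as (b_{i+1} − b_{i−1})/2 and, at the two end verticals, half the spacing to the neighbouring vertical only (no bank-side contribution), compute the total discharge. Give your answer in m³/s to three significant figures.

w_1 = (3.0 − 1.1)/2 = 0.95 m; q_1 = 0.30 × 0.13 × 0.95 = 0.03705 m³/s
w_2 = (6.2 − 1.1)/2 = 2.55 m; q_2 = 0.38 × 0.22 × 2.55 = 0.2132 m³/s
w_3 = (19.7 − 3.0)/2 = 8.35 m; q_3 = 0.58 × 0.41 × 8.35 = 1.986 m³/s
w_4 = (21.9 − 6.2)/2 = 7.85 m; q_4 = 0.33 × 0.21 × 7.85 = 0.5440 m³/s
w_5 = (21.9 − 19.7)/2 = 1.1 m; q_5 = 0.25 × 0.12 × 1.1 = 0.03300 m³/s
Q = Σ qᵢ = 2.813 m³/s

2.81 m³/s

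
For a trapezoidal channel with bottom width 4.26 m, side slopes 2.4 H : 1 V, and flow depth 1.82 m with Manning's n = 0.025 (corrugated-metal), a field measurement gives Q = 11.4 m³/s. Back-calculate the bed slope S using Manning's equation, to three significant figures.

A = (b + z·y)·y = (4.26 + 2.4×1.82)×1.82 = 15.70 m²
P = b + 2y√(1+z²) = 4.26 + 2×1.82×√(1+2.4²) = 13.72 m
R = A/P = 15.70/13.72 = 1.144 m
S = (Q·n / (1·A·R^(2/3)))² = (11.4×0.025 / (1×15.70×1.094))² = 0.0002752

0.000275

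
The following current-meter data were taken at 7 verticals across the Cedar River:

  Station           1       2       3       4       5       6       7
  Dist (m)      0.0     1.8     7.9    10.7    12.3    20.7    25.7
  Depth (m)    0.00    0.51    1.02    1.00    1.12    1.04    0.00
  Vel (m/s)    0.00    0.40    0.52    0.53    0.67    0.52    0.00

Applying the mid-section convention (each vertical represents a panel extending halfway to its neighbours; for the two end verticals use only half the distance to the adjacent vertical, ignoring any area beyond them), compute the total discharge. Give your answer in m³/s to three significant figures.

11.7 m³/s

w_2 = (7.9 − 0.0)/2 = 3.95 m; q_2 = 0.40 × 0.51 × 3.95 = 0.8058 m³/s
w_3 = (10.7 − 1.8)/2 = 4.45 m; q_3 = 0.52 × 1.02 × 4.45 = 2.360 m³/s
w_4 = (12.3 − 7.9)/2 = 2.2 m; q_4 = 0.53 × 1.00 × 2.2 = 1.166 m³/s
w_5 = (20.7 − 10.7)/2 = 5 m; q_5 = 0.67 × 1.12 × 5 = 3.752 m³/s
w_6 = (25.7 − 12.3)/2 = 6.7 m; q_6 = 0.52 × 1.04 × 6.7 = 3.623 m³/s
Stations 1, 7 contribute zero (depth or velocity is 0).
Q = Σ qᵢ = 11.71 m³/s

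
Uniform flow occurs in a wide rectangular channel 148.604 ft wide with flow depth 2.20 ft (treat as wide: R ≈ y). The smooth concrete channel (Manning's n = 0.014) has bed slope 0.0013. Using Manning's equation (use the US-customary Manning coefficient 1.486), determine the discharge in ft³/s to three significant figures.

A = b·y = 148.604 × 2.20 = 326.9 ft²
Wide channel: R ≈ y = 2.20 ft
Q = (1.486/n)·A·R^(2/3)·S^(1/2) = (1.486/0.014) × 326.9 × 2.200^(2/3) × 0.0013^(1/2) = 2116 ft³/s

2120 ft³/s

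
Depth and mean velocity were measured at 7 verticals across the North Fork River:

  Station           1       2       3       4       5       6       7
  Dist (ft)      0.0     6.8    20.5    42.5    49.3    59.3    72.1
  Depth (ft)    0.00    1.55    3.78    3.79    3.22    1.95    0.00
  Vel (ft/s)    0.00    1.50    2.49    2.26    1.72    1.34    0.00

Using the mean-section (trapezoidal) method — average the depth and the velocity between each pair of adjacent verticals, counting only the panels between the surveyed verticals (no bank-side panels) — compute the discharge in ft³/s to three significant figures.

370 ft³/s

Panel 1-2: Δb = 6.8 ft, d̄ = (0.00+1.55)/2 = 0.775, v̄ = (0.00+1.50)/2 = 0.75 → q = 6.8×0.775×0.75 = 3.953 ft³/s
Panel 2-3: Δb = 13.7 ft, d̄ = (1.55+3.78)/2 = 2.665, v̄ = (1.50+2.49)/2 = 1.995 → q = 13.7×2.665×1.995 = 72.84 ft³/s
Panel 3-4: Δb = 22 ft, d̄ = (3.78+3.79)/2 = 3.785, v̄ = (2.49+2.26)/2 = 2.375 → q = 22×3.785×2.375 = 197.8 ft³/s
Panel 4-5: Δb = 6.8 ft, d̄ = (3.79+3.22)/2 = 3.505, v̄ = (2.26+1.72)/2 = 1.99 → q = 6.8×3.505×1.99 = 47.43 ft³/s
Panel 5-6: Δb = 10 ft, d̄ = (3.22+1.95)/2 = 2.585, v̄ = (1.72+1.34)/2 = 1.53 → q = 10×2.585×1.53 = 39.55 ft³/s
Panel 6-7: Δb = 12.8 ft, d̄ = (1.95+0.00)/2 = 0.975, v̄ = (1.34+0.00)/2 = 0.67 → q = 12.8×0.975×0.67 = 8.362 ft³/s
Q = Σ q = 369.9 ft³/s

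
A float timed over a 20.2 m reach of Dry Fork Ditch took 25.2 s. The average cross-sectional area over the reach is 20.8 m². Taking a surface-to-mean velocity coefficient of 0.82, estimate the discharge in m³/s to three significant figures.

v_surface = L / t̄ = 20.2 / 25.2 = 0.8016 m/s
v_mean = 0.82 × 0.8016 = 0.6573 m/s
Q = A × v_mean = 20.8 × 0.6573 = 13.67 m³/s

13.7 m³/s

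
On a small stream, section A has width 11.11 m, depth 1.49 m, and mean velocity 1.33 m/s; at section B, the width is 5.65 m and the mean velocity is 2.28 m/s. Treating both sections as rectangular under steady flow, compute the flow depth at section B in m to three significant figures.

1.71 m

Q = A₁V₁ = (11.11×1.49) × 1.33 = 22.02 m³/s
d₂ = Q/(b₂ V₂) = 22.02/(5.65×2.28) = 1.709 m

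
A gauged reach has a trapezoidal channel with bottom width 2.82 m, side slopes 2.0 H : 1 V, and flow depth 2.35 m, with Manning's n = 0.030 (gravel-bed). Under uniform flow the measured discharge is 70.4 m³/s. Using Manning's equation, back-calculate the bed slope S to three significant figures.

0.00981

A = (b + z·y)·y = (2.82 + 2.0×2.35)×2.35 = 17.67 m²
P = b + 2y√(1+z²) = 2.82 + 2×2.35×√(1+2.0²) = 13.33 m
R = A/P = 17.67/13.33 = 1.326 m
S = (Q·n / (1·A·R^(2/3)))² = (70.4×0.030 / (1×17.67×1.207))² = 0.009807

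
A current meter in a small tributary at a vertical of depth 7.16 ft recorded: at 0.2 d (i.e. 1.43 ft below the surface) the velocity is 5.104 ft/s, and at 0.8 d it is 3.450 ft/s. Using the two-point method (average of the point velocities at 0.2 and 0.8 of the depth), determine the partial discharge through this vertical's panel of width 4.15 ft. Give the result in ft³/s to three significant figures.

127 ft³/s

v̄ = (5.104 + 3.450) / 2 = 4.277 ft/s
q = v̄ × d × w = 4.277 × 7.16 × 4.15 = 127.1 ft³/s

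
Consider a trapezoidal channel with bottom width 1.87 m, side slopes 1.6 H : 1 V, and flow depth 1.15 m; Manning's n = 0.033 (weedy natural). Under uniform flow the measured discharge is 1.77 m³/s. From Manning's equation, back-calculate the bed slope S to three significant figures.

0.000309

A = (b + z·y)·y = (1.87 + 1.6×1.15)×1.15 = 4.267 m²
P = b + 2y√(1+z²) = 1.87 + 2×1.15×√(1+1.6²) = 6.210 m
R = A/P = 4.267/6.210 = 0.6871 m
S = (Q·n / (1·A·R^(2/3)))² = (1.77×0.033 / (1×4.267×0.7786))² = 0.0003091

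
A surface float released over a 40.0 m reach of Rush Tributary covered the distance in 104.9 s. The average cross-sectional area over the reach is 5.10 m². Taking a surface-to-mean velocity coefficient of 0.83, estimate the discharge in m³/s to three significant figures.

v_surface = L / t̄ = 40.0 / 104.9 = 0.3813 m/s
v_mean = 0.83 × 0.3813 = 0.3165 m/s
Q = A × v_mean = 5.10 × 0.3165 = 1.614 m³/s

1.61 m³/s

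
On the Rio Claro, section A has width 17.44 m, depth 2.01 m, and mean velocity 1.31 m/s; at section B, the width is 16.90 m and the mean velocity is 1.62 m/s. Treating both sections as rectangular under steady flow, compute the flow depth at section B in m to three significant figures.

1.68 m

Q = A₁V₁ = (17.44×2.01) × 1.31 = 45.92 m³/s
d₂ = Q/(b₂ V₂) = 45.92/(16.90×1.62) = 1.677 m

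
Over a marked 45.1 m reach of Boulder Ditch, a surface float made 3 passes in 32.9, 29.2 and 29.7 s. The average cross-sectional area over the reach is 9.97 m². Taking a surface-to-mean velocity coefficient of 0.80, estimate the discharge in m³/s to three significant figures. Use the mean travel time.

11.8 m³/s

t̄ = (32.9 + 29.2 + 29.7) / 3 = 30.6 s
v_surface = L / t̄ = 45.1 / 30.6 = 1.474 m/s
v_mean = 0.80 × 1.474 = 1.179 m/s
Q = A × v_mean = 9.97 × 1.179 = 11.76 m³/s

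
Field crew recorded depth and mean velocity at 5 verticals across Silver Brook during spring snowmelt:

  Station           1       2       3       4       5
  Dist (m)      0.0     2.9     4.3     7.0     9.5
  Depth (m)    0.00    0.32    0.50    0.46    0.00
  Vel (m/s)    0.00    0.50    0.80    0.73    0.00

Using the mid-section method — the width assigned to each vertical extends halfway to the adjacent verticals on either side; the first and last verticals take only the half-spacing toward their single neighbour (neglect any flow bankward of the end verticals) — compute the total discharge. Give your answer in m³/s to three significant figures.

w_2 = (4.3 − 0.0)/2 = 2.15 m; q_2 = 0.50 × 0.32 × 2.15 = 0.3440 m³/s
w_3 = (7.0 − 2.9)/2 = 2.05 m; q_3 = 0.80 × 0.50 × 2.05 = 0.8200 m³/s
w_4 = (9.5 − 4.3)/2 = 2.6 m; q_4 = 0.73 × 0.46 × 2.6 = 0.8731 m³/s
Stations 1, 5 contribute zero (depth or velocity is 0).
Q = Σ qᵢ = 2.037 m³/s

2.04 m³/s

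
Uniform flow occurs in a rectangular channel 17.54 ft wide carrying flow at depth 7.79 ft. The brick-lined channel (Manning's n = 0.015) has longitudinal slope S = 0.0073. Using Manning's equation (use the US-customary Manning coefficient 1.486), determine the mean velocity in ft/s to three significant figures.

A = b·y = 17.54 × 7.79 = 136.6 ft²
P = b + 2y = 17.54 + 2×7.79 = 33.12 ft
R = A/P = 136.6/33.12 = 4.126 ft
Q = (1.486/n)·A·R^(2/3)·S^(1/2) = (1.486/0.015) × 136.6 × 4.126^(2/3) × 0.0073^(1/2) = 2975 ft³/s
V = Q/A = 2975/136.6 = 21.77 ft/s

21.8 ft/s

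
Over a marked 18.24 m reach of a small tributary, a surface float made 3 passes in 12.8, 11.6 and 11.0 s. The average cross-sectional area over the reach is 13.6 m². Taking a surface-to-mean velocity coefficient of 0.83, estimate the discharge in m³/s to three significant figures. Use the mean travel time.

t̄ = (12.8 + 11.6 + 11.0) / 3 = 11.8 s
v_surface = L / t̄ = 18.24 / 11.8 = 1.546 m/s
v_mean = 0.83 × 1.546 = 1.283 m/s
Q = A × v_mean = 13.6 × 1.283 = 17.45 m³/s

17.4 m³/s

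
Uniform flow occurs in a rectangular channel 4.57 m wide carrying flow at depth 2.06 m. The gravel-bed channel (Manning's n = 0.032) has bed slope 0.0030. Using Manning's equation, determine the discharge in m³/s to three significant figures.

A = b·y = 4.57 × 2.06 = 9.414 m²
P = b + 2y = 4.57 + 2×2.06 = 8.690 m
R = A/P = 9.414/8.690 = 1.083 m
Q = (1/n)·A·R^(2/3)·S^(1/2) = (1/0.032) × 9.414 × 1.083^(2/3) × 0.0030^(1/2) = 17.00 m³/s

17.0 m³/s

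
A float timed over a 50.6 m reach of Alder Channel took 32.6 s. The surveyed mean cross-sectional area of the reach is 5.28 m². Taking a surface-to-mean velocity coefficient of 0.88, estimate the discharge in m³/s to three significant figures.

v_surface = L / t̄ = 50.6 / 32.6 = 1.552 m/s
v_mean = 0.88 × 1.552 = 1.366 m/s
Q = A × v_mean = 5.28 × 1.366 = 7.212 m³/s

7.21 m³/s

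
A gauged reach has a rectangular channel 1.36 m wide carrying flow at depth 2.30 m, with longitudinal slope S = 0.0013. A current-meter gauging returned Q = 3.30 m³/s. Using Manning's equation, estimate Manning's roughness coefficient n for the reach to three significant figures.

A = b·y = 1.36 × 2.30 = 3.128 m²
P = b + 2y = 1.36 + 2×2.30 = 5.960 m
R = A/P = 3.128/5.960 = 0.5248 m
n = (1/Q)·A·R^(2/3)·S^(1/2) = (1/3.30) × 3.128 × 0.6506 × 0.03606 = 0.02224

0.0222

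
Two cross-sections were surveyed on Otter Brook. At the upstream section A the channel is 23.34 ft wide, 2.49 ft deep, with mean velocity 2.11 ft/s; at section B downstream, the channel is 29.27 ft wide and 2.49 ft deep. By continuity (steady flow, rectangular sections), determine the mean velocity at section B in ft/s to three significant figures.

Q = A₁V₁ = (23.34×2.49) × 2.11 = 122.6 ft³/s
A₂ = 29.27 × 2.49 = 72.88 ft²
V₂ = Q/A₂ = 122.6/72.88 = 1.683 ft/s

1.68 ft/s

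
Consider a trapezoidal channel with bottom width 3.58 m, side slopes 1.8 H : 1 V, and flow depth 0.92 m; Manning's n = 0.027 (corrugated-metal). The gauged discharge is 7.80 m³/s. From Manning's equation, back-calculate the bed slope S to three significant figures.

A = (b + z·y)·y = (3.58 + 1.8×0.92)×0.92 = 4.817 m²
P = b + 2y√(1+z²) = 3.58 + 2×0.92×√(1+1.8²) = 7.369 m
R = A/P = 4.817/7.369 = 0.6537 m
S = (Q·n / (1·A·R^(2/3)))² = (7.80×0.027 / (1×4.817×0.7532))² = 0.003369

0.00337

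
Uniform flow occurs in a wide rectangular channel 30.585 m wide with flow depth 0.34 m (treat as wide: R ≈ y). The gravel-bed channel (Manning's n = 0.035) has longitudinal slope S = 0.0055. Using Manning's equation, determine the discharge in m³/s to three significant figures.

10.7 m³/s

A = b·y = 30.585 × 0.34 = 10.40 m²
Wide channel: R ≈ y = 0.34 m
Q = (1/n)·A·R^(2/3)·S^(1/2) = (1/0.035) × 10.40 × 0.3400^(2/3) × 0.0055^(1/2) = 10.73 m³/s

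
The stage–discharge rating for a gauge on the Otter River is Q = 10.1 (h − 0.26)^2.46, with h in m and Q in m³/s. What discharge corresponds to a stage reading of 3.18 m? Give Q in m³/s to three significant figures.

Q = 10.1 × (3.18 − 0.26)^2.46 = 10.1 × 2.92^2.46 = 141.0 m³/s

141 m³/s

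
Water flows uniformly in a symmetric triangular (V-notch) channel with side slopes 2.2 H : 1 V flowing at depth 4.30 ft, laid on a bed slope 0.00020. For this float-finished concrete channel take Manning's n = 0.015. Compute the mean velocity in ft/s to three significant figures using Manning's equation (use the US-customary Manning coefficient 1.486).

A = z·y² = 2.2×4.30² = 40.68 ft²
P = 2y√(1+z²) = 2×4.30×√(1+2.2²) = 20.78 ft
R = A/P = 40.68/20.78 = 1.957 ft
Q = (1.486/n)·A·R^(2/3)·S^(1/2) = (1.486/0.015) × 40.68 × 1.957^(2/3) × 0.00020^(1/2) = 89.17 ft³/s
V = Q/A = 89.17/40.68 = 2.192 ft/s

2.19 ft/s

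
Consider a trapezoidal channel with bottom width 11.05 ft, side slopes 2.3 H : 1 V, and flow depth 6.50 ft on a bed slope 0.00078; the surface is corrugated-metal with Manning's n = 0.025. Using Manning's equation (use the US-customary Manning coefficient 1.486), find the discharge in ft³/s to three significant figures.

A = (b + z·y)·y = (11.05 + 2.3×6.50)×6.50 = 169.0 ft²
P = b + 2y√(1+z²) = 11.05 + 2×6.50×√(1+2.3²) = 43.65 ft
R = A/P = 169.0/43.65 = 3.871 ft
Q = (1.486/n)·A·R^(2/3)·S^(1/2) = (1.486/0.025) × 169.0 × 3.871^(2/3) × 0.00078^(1/2) = 691.7 ft³/s

692 ft³/s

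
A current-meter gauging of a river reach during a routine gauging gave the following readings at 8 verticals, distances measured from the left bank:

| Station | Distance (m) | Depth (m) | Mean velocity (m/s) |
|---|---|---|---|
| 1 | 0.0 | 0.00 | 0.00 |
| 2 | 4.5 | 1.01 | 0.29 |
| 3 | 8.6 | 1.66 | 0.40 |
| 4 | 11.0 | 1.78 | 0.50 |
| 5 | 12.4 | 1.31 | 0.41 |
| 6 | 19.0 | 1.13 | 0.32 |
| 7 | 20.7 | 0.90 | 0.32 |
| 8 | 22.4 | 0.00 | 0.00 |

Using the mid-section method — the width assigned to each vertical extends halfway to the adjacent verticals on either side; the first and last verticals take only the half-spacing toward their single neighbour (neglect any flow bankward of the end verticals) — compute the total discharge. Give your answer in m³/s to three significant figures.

w_2 = (8.6 − 0.0)/2 = 4.3 m; q_2 = 0.29 × 1.01 × 4.3 = 1.259 m³/s
w_3 = (11.0 − 4.5)/2 = 3.25 m; q_3 = 0.40 × 1.66 × 3.25 = 2.158 m³/s
w_4 = (12.4 − 8.6)/2 = 1.9 m; q_4 = 0.50 × 1.78 × 1.9 = 1.691 m³/s
w_5 = (19.0 − 11.0)/2 = 4 m; q_5 = 0.41 × 1.31 × 4 = 2.148 m³/s
w_6 = (20.7 − 12.4)/2 = 4.15 m; q_6 = 0.32 × 1.13 × 4.15 = 1.501 m³/s
w_7 = (22.4 − 19.0)/2 = 1.7 m; q_7 = 0.32 × 0.90 × 1.7 = 0.4896 m³/s
Stations 1, 8 contribute zero (depth or velocity is 0).
Q = Σ qᵢ = 9.247 m³/s

9.25 m³/s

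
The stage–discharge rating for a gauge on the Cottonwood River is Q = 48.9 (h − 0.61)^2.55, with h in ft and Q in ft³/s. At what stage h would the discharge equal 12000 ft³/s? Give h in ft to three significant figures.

h − h₀ = (Q/C)^(1/b) = (12000/48.9)^(1/2.55) = 8.654 ft
h = 0.61 + 8.654 = 9.264 ft

9.26 ft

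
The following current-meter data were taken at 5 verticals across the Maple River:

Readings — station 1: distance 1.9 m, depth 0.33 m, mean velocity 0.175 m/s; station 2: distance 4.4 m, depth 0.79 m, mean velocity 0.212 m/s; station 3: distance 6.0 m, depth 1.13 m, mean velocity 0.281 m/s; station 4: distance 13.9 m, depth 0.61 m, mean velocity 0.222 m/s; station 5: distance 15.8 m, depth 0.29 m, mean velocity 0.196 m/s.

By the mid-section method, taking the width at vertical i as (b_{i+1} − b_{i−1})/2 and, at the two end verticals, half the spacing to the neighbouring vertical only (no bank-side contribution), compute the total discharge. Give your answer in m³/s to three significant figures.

2.64 m³/s

w_1 = (4.4 − 1.9)/2 = 1.25 m; q_1 = 0.175 × 0.33 × 1.25 = 0.07219 m³/s
w_2 = (6.0 − 1.9)/2 = 2.05 m; q_2 = 0.212 × 0.79 × 2.05 = 0.3433 m³/s
w_3 = (13.9 − 4.4)/2 = 4.75 m; q_3 = 0.281 × 1.13 × 4.75 = 1.508 m³/s
w_4 = (15.8 − 6.0)/2 = 4.9 m; q_4 = 0.222 × 0.61 × 4.9 = 0.6636 m³/s
w_5 = (15.8 − 13.9)/2 = 0.95 m; q_5 = 0.196 × 0.29 × 0.95 = 0.05400 m³/s
Q = Σ qᵢ = 2.641 m³/s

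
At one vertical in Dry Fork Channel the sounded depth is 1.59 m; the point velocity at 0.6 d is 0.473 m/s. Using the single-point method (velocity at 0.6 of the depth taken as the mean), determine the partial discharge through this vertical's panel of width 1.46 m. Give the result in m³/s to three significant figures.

1.10 m³/s

v̄ = v₀.₆ = 0.473 m/s
q = v̄ × d × w = 0.4730 × 1.59 × 1.46 = 1.098 m³/s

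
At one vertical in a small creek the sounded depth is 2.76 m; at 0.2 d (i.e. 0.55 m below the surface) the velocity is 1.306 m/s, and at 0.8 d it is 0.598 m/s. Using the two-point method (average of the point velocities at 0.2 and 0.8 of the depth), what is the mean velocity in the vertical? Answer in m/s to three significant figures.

0.952 m/s

v̄ = (1.306 + 0.598) / 2 = 0.9520 m/s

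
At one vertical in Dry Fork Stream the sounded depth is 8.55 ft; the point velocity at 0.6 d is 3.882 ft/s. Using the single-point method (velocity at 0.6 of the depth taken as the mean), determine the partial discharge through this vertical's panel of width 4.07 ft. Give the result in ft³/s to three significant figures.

v̄ = v₀.₆ = 3.882 ft/s
q = v̄ × d × w = 3.882 × 8.55 × 4.07 = 135.1 ft³/s

135 ft³/s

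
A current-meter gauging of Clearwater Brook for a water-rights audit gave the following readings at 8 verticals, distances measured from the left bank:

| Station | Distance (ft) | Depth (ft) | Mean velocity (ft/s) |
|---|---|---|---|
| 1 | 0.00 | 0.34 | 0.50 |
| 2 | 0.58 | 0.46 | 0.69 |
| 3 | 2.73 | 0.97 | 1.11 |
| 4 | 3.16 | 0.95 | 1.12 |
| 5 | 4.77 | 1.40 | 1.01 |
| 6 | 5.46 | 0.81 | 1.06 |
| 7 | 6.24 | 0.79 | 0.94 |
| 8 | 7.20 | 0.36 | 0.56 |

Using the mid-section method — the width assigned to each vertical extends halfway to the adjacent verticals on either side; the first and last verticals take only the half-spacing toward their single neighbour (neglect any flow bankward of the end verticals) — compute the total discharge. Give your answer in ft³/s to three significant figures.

w_1 = (0.58 − 0.00)/2 = 0.29 ft; q_1 = 0.50 × 0.34 × 0.29 = 0.04930 ft³/s
w_2 = (2.73 − 0.00)/2 = 1.365 ft; q_2 = 0.69 × 0.46 × 1.365 = 0.4333 ft³/s
w_3 = (3.16 − 0.58)/2 = 1.29 ft; q_3 = 1.11 × 0.97 × 1.29 = 1.389 ft³/s
w_4 = (4.77 − 2.73)/2 = 1.02 ft; q_4 = 1.12 × 0.95 × 1.02 = 1.085 ft³/s
w_5 = (5.46 − 3.16)/2 = 1.15 ft; q_5 = 1.01 × 1.40 × 1.15 = 1.626 ft³/s
w_6 = (6.24 − 4.77)/2 = 0.735 ft; q_6 = 1.06 × 0.81 × 0.735 = 0.6311 ft³/s
w_7 = (7.20 − 5.46)/2 = 0.87 ft; q_7 = 0.94 × 0.79 × 0.87 = 0.6461 ft³/s
w_8 = (7.20 − 6.24)/2 = 0.48 ft; q_8 = 0.56 × 0.36 × 0.48 = 0.09677 ft³/s
Q = Σ qᵢ = 5.957 ft³/s

5.96 ft³/s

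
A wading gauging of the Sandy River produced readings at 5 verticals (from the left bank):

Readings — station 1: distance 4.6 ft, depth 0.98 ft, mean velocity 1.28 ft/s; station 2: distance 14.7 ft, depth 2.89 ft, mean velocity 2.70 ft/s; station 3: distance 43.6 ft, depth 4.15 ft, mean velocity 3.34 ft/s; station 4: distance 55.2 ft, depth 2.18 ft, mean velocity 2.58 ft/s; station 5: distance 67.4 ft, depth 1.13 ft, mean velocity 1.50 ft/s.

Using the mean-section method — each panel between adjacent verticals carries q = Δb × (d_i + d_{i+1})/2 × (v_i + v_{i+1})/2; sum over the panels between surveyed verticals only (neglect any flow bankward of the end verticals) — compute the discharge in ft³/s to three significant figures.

Panel 1-2: Δb = 10.1 ft, d̄ = (0.98+2.89)/2 = 1.935, v̄ = (1.28+2.70)/2 = 1.99 → q = 10.1×1.935×1.99 = 38.89 ft³/s
Panel 2-3: Δb = 28.9 ft, d̄ = (2.89+4.15)/2 = 3.52, v̄ = (2.70+3.34)/2 = 3.02 → q = 28.9×3.52×3.02 = 307.2 ft³/s
Panel 3-4: Δb = 11.6 ft, d̄ = (4.15+2.18)/2 = 3.165, v̄ = (3.34+2.58)/2 = 2.96 → q = 11.6×3.165×2.96 = 108.7 ft³/s
Panel 4-5: Δb = 12.2 ft, d̄ = (2.18+1.13)/2 = 1.655, v̄ = (2.58+1.50)/2 = 2.04 → q = 12.2×1.655×2.04 = 41.19 ft³/s
Q = Σ q = 496.0 ft³/s

496 ft³/s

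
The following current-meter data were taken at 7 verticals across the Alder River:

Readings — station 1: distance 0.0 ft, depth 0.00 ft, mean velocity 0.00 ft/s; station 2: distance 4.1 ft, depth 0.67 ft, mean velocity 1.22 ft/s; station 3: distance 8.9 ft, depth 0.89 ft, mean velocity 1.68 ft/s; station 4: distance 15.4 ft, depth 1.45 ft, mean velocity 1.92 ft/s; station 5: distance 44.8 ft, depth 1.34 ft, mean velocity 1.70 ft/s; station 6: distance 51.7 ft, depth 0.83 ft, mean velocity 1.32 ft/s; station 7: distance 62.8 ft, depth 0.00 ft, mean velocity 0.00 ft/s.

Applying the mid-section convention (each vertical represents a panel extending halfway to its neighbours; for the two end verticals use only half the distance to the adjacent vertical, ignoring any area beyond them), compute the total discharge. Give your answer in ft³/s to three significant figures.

113 ft³/s

w_2 = (8.9 − 0.0)/2 = 4.45 ft; q_2 = 1.22 × 0.67 × 4.45 = 3.637 ft³/s
w_3 = (15.4 − 4.1)/2 = 5.65 ft; q_3 = 1.68 × 0.89 × 5.65 = 8.448 ft³/s
w_4 = (44.8 − 8.9)/2 = 17.95 ft; q_4 = 1.92 × 1.45 × 17.95 = 49.97 ft³/s
w_5 = (51.7 − 15.4)/2 = 18.15 ft; q_5 = 1.70 × 1.34 × 18.15 = 41.35 ft³/s
w_6 = (62.8 − 44.8)/2 = 9 ft; q_6 = 1.32 × 0.83 × 9 = 9.860 ft³/s
Stations 1, 7 contribute zero (depth or velocity is 0).
Q = Σ qᵢ = 113.3 ft³/s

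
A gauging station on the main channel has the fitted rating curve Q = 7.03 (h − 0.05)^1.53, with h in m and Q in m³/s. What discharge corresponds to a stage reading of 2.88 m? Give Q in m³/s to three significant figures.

34.5 m³/s

Q = 7.03 × (2.88 − 0.05)^1.53 = 7.03 × 2.83^1.53 = 34.53 m³/s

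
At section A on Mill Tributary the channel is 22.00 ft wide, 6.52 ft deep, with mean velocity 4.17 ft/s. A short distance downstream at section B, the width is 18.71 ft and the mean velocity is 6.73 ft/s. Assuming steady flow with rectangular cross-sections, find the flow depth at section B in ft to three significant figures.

4.75 ft

Q = A₁V₁ = (22.00×6.52) × 4.17 = 598.1 ft³/s
d₂ = Q/(b₂ V₂) = 598.1/(18.71×6.73) = 4.750 ft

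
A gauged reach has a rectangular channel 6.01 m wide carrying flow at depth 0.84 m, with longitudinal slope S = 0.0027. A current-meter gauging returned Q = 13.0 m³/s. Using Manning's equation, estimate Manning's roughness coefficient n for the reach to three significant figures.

A = b·y = 6.01 × 0.84 = 5.048 m²
P = b + 2y = 6.01 + 2×0.84 = 7.690 m
R = A/P = 5.048/7.690 = 0.6565 m
n = (1/Q)·A·R^(2/3)·S^(1/2) = (1/13.0) × 5.048 × 0.7554 × 0.05196 = 0.01524

0.0152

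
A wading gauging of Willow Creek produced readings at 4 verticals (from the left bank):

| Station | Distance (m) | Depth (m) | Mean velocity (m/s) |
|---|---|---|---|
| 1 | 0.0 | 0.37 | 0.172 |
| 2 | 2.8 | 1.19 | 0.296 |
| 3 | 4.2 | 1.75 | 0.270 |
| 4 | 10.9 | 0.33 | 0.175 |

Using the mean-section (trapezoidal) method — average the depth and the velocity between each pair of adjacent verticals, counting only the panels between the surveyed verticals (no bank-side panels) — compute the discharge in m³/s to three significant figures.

2.64 m³/s

Panel 1-2: Δb = 2.8 m, d̄ = (0.37+1.19)/2 = 0.78, v̄ = (0.172+0.296)/2 = 0.234 → q = 2.8×0.78×0.234 = 0.5111 m³/s
Panel 2-3: Δb = 1.4 m, d̄ = (1.19+1.75)/2 = 1.47, v̄ = (0.296+0.270)/2 = 0.283 → q = 1.4×1.47×0.283 = 0.5824 m³/s
Panel 3-4: Δb = 6.7 m, d̄ = (1.75+0.33)/2 = 1.04, v̄ = (0.270+0.175)/2 = 0.2225 → q = 6.7×1.04×0.2225 = 1.550 m³/s
Q = Σ q = 2.644 m³/s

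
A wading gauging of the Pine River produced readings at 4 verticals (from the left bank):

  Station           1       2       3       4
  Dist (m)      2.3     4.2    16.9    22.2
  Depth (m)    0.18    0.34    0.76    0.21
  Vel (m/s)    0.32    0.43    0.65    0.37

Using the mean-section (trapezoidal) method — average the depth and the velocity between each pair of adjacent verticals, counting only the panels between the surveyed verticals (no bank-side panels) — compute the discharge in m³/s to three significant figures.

Panel 1-2: Δb = 1.9 m, d̄ = (0.18+0.34)/2 = 0.26, v̄ = (0.32+0.43)/2 = 0.375 → q = 1.9×0.26×0.375 = 0.1853 m³/s
Panel 2-3: Δb = 12.7 m, d̄ = (0.34+0.76)/2 = 0.55, v̄ = (0.43+0.65)/2 = 0.54 → q = 12.7×0.55×0.54 = 3.772 m³/s
Panel 3-4: Δb = 5.3 m, d̄ = (0.76+0.21)/2 = 0.485, v̄ = (0.65+0.37)/2 = 0.51 → q = 5.3×0.485×0.51 = 1.311 m³/s
Q = Σ q = 5.268 m³/s

5.27 m³/s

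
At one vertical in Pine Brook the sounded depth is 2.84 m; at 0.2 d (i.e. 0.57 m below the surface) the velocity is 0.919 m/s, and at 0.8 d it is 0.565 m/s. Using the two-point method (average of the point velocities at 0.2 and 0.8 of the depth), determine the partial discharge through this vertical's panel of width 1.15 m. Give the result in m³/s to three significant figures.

2.42 m³/s

v̄ = (0.919 + 0.565) / 2 = 0.7420 m/s
q = v̄ × d × w = 0.7420 × 2.84 × 1.15 = 2.423 m³/s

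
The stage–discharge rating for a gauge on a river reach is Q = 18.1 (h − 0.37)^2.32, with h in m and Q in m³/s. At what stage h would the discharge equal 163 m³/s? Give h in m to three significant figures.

2.95 m

h − h₀ = (Q/C)^(1/b) = (163/18.1)^(1/2.32) = 2.579 m
h = 0.37 + 2.579 = 2.949 m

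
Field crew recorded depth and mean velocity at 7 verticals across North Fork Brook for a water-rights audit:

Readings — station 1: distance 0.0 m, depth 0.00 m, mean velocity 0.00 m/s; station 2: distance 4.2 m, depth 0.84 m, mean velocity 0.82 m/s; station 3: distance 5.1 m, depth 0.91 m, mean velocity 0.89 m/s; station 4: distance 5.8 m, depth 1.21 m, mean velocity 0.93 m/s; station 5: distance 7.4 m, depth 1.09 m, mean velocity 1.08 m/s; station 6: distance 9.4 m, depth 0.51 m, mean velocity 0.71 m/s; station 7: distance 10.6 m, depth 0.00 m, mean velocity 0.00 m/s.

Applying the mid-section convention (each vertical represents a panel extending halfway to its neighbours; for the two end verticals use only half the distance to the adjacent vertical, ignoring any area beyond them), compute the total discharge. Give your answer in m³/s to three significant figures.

6.40 m³/s

w_2 = (5.1 − 0.0)/2 = 2.55 m; q_2 = 0.82 × 0.84 × 2.55 = 1.756 m³/s
w_3 = (5.8 − 4.2)/2 = 0.8 m; q_3 = 0.89 × 0.91 × 0.8 = 0.6479 m³/s
w_4 = (7.4 − 5.1)/2 = 1.15 m; q_4 = 0.93 × 1.21 × 1.15 = 1.294 m³/s
w_5 = (9.4 − 5.8)/2 = 1.8 m; q_5 = 1.08 × 1.09 × 1.8 = 2.119 m³/s
w_6 = (10.6 − 7.4)/2 = 1.6 m; q_6 = 0.71 × 0.51 × 1.6 = 0.5794 m³/s
Stations 1, 7 contribute zero (depth or velocity is 0).
Q = Σ qᵢ = 6.397 m³/s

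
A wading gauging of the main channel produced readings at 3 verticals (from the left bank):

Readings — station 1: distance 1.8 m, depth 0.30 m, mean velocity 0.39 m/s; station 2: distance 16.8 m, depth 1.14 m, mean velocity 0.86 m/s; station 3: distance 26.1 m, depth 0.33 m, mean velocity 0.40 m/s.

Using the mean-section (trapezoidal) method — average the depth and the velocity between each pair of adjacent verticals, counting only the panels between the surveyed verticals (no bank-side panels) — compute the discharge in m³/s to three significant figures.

Panel 1-2: Δb = 15 m, d̄ = (0.30+1.14)/2 = 0.72, v̄ = (0.39+0.86)/2 = 0.625 → q = 15×0.72×0.625 = 6.750 m³/s
Panel 2-3: Δb = 9.3 m, d̄ = (1.14+0.33)/2 = 0.735, v̄ = (0.86+0.40)/2 = 0.63 → q = 9.3×0.735×0.63 = 4.306 m³/s
Q = Σ q = 11.06 m³/s

11.1 m³/s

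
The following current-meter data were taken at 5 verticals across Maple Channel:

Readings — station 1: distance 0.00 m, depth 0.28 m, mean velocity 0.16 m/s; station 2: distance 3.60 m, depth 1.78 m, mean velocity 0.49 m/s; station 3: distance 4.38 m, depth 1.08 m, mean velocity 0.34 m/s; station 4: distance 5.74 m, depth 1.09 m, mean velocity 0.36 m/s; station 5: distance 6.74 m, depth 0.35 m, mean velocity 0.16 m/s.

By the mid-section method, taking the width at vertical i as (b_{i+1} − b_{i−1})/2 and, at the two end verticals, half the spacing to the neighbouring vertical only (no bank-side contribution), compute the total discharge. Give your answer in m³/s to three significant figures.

w_1 = (3.60 − 0.00)/2 = 1.8 m; q_1 = 0.16 × 0.28 × 1.8 = 0.08064 m³/s
w_2 = (4.38 − 0.00)/2 = 2.19 m; q_2 = 0.49 × 1.78 × 2.19 = 1.910 m³/s
w_3 = (5.74 − 3.60)/2 = 1.07 m; q_3 = 0.34 × 1.08 × 1.07 = 0.3929 m³/s
w_4 = (6.74 − 4.38)/2 = 1.18 m; q_4 = 0.36 × 1.09 × 1.18 = 0.4630 m³/s
w_5 = (6.74 − 5.74)/2 = 0.5 m; q_5 = 0.16 × 0.35 × 0.5 = 0.02800 m³/s
Q = Σ qᵢ = 2.875 m³/s

2.87 m³/s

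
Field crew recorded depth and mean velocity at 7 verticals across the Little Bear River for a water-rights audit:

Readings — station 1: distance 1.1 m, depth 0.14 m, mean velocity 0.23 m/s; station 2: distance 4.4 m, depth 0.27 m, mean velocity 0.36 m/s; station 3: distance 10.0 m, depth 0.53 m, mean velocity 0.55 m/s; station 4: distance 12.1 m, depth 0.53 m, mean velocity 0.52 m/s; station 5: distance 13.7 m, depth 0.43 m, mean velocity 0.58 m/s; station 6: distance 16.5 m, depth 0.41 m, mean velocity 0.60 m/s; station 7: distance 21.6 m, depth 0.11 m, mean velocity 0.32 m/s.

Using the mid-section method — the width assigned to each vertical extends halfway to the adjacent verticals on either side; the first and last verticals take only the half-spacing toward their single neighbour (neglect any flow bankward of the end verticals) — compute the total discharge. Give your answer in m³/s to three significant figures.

w_1 = (4.4 − 1.1)/2 = 1.65 m; q_1 = 0.23 × 0.14 × 1.65 = 0.05313 m³/s
w_2 = (10.0 − 1.1)/2 = 4.45 m; q_2 = 0.36 × 0.27 × 4.45 = 0.4325 m³/s
w_3 = (12.1 − 4.4)/2 = 3.85 m; q_3 = 0.55 × 0.53 × 3.85 = 1.122 m³/s
w_4 = (13.7 − 10.0)/2 = 1.85 m; q_4 = 0.52 × 0.53 × 1.85 = 0.5099 m³/s
w_5 = (16.5 − 12.1)/2 = 2.2 m; q_5 = 0.58 × 0.43 × 2.2 = 0.5487 m³/s
w_6 = (21.6 − 13.7)/2 = 3.95 m; q_6 = 0.60 × 0.41 × 3.95 = 0.9717 m³/s
w_7 = (21.6 − 16.5)/2 = 2.55 m; q_7 = 0.32 × 0.11 × 2.55 = 0.08976 m³/s
Q = Σ qᵢ = 3.728 m³/s

3.73 m³/s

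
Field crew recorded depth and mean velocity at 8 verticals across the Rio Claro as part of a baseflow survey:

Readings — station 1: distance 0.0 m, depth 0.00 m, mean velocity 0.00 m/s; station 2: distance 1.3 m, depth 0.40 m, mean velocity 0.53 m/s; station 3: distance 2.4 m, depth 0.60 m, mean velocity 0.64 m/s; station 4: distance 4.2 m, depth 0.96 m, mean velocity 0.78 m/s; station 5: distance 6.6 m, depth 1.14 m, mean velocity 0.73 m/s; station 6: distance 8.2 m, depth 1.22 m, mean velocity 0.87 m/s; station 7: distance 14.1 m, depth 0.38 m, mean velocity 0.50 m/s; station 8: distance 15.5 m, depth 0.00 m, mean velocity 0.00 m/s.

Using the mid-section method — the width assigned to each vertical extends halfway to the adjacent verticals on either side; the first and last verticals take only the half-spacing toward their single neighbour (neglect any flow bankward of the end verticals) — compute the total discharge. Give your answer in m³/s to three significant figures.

8.72 m³/s

w_2 = (2.4 − 0.0)/2 = 1.2 m; q_2 = 0.53 × 0.40 × 1.2 = 0.2544 m³/s
w_3 = (4.2 − 1.3)/2 = 1.45 m; q_3 = 0.64 × 0.60 × 1.45 = 0.5568 m³/s
w_4 = (6.6 − 2.4)/2 = 2.1 m; q_4 = 0.78 × 0.96 × 2.1 = 1.572 m³/s
w_5 = (8.2 − 4.2)/2 = 2 m; q_5 = 0.73 × 1.14 × 2 = 1.664 m³/s
w_6 = (14.1 − 6.6)/2 = 3.75 m; q_6 = 0.87 × 1.22 × 3.75 = 3.980 m³/s
w_7 = (15.5 − 8.2)/2 = 3.65 m; q_7 = 0.50 × 0.38 × 3.65 = 0.6935 m³/s
Stations 1, 8 contribute zero (depth or velocity is 0).
Q = Σ qᵢ = 8.722 m³/s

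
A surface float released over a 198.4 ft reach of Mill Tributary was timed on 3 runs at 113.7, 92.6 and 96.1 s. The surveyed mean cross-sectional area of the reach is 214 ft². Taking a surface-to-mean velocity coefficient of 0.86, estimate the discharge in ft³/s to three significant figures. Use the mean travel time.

362 ft³/s

t̄ = (113.7 + 92.6 + 96.1) / 3 = 100.8 s
v_surface = L / t̄ = 198.4 / 100.8 = 1.968 ft/s
v_mean = 0.86 × 1.968 = 1.693 ft/s
Q = A × v_mean = 214 × 1.693 = 362.2 ft³/s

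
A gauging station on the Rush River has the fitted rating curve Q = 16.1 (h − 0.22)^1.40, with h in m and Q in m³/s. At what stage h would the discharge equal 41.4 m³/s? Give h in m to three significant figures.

2.18 m

h − h₀ = (Q/C)^(1/b) = (41.4/16.1)^(1/1.40) = 1.963 m
h = 0.22 + 1.963 = 2.183 m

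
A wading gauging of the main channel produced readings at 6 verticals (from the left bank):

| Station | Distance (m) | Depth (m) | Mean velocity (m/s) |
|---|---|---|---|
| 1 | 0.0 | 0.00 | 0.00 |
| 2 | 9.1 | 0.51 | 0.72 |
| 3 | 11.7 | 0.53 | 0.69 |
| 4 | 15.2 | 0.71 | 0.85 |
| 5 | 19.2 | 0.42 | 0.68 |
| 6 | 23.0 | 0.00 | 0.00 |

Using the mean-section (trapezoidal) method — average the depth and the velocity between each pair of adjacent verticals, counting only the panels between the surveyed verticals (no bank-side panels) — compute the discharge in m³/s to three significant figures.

5.46 m³/s

Panel 1-2: Δb = 9.1 m, d̄ = (0.00+0.51)/2 = 0.255, v̄ = (0.00+0.72)/2 = 0.36 → q = 9.1×0.255×0.36 = 0.8354 m³/s
Panel 2-3: Δb = 2.6 m, d̄ = (0.51+0.53)/2 = 0.52, v̄ = (0.72+0.69)/2 = 0.705 → q = 2.6×0.52×0.705 = 0.9532 m³/s
Panel 3-4: Δb = 3.5 m, d̄ = (0.53+0.71)/2 = 0.62, v̄ = (0.69+0.85)/2 = 0.77 → q = 3.5×0.62×0.77 = 1.671 m³/s
Panel 4-5: Δb = 4 m, d̄ = (0.71+0.42)/2 = 0.565, v̄ = (0.85+0.68)/2 = 0.765 → q = 4×0.565×0.765 = 1.729 m³/s
Panel 5-6: Δb = 3.8 m, d̄ = (0.42+0.00)/2 = 0.21, v̄ = (0.68+0.00)/2 = 0.34 → q = 3.8×0.21×0.34 = 0.2713 m³/s
Q = Σ q = 5.460 m³/s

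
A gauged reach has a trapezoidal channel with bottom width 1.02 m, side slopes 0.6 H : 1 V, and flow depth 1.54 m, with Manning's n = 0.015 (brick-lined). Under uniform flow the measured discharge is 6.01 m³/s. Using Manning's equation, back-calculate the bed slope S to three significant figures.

A = (b + z·y)·y = (1.02 + 0.6×1.54)×1.54 = 2.994 m²
P = b + 2y√(1+z²) = 1.02 + 2×1.54×√(1+0.6²) = 4.612 m
R = A/P = 2.994/4.612 = 0.6491 m
S = (Q·n / (1·A·R^(2/3)))² = (6.01×0.015 / (1×2.994×0.7497))² = 0.001613

0.00161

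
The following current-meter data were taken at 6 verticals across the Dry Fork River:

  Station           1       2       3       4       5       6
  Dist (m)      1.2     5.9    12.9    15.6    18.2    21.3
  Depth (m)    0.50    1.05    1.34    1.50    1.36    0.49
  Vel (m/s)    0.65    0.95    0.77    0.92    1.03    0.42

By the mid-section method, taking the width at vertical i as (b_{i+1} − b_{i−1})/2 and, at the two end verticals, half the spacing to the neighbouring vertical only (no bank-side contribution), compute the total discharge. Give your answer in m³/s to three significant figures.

19.6 m³/s

w_1 = (5.9 − 1.2)/2 = 2.35 m; q_1 = 0.65 × 0.50 × 2.35 = 0.7638 m³/s
w_2 = (12.9 − 1.2)/2 = 5.85 m; q_2 = 0.95 × 1.05 × 5.85 = 5.835 m³/s
w_3 = (15.6 − 5.9)/2 = 4.85 m; q_3 = 0.77 × 1.34 × 4.85 = 5.004 m³/s
w_4 = (18.2 − 12.9)/2 = 2.65 m; q_4 = 0.92 × 1.50 × 2.65 = 3.657 m³/s
w_5 = (21.3 − 15.6)/2 = 2.85 m; q_5 = 1.03 × 1.36 × 2.85 = 3.992 m³/s
w_6 = (21.3 − 18.2)/2 = 1.55 m; q_6 = 0.42 × 0.49 × 1.55 = 0.3190 m³/s
Q = Σ qᵢ = 19.57 m³/s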